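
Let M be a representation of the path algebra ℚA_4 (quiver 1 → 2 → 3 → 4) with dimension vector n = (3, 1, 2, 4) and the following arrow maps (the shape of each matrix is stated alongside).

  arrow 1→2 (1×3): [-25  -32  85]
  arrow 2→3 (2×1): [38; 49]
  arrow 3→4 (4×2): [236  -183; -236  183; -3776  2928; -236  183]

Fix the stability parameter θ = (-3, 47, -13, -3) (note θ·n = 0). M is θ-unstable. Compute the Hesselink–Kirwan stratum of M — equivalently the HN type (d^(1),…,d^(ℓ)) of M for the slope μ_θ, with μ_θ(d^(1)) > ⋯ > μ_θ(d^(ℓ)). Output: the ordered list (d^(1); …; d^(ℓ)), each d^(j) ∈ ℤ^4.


Barcode: M ≅ I[1,1]^2, I[1,4], I[3,3], I[4,4]^3. HN layers by μ_θ (3 steps, strictly decreasing):
  μ^(1)=31/3; μ^(2)=-3; μ^(3)=-13

((0, 1, 1, 1); (3, 0, 0, 3); (0, 0, 1, 0))


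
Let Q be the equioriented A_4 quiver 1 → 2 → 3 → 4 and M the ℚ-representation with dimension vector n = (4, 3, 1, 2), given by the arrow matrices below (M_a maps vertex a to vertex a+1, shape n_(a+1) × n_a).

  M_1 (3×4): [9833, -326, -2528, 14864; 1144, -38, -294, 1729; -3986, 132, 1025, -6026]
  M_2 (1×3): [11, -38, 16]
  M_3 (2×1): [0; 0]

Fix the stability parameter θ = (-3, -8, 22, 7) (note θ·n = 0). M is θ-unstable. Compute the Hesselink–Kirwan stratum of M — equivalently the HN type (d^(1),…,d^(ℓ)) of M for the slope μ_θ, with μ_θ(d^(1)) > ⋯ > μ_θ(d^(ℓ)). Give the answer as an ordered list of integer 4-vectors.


Barcode: M ≅ I[1,1], I[1,2]^2, I[1,3], I[4,4]^2. HN layers by μ_θ (4 steps, strictly decreasing):
  μ^(1)=22; μ^(2)=7; μ^(3)=-3; μ^(4)=-11/2

((0, 0, 1, 0); (0, 0, 0, 2); (1, 0, 0, 0); (3, 3, 0, 0))


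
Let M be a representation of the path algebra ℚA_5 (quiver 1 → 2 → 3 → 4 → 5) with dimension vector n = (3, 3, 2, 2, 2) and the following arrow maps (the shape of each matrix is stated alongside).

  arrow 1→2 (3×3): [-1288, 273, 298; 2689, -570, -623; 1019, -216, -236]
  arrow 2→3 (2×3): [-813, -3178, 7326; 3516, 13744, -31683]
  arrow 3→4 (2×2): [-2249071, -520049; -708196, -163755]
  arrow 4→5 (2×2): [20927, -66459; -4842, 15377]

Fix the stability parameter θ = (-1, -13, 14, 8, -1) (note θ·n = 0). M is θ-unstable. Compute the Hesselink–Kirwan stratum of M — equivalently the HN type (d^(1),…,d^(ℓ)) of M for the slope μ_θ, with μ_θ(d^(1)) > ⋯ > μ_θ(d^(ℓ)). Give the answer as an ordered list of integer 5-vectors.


Barcode: M ≅ I[1,2], I[1,5]^2. HN layers by μ_θ (2 steps, strictly decreasing):
  μ^(1)=7; μ^(2)=-7

((0, 0, 2, 2, 2); (3, 3, 0, 0, 0))


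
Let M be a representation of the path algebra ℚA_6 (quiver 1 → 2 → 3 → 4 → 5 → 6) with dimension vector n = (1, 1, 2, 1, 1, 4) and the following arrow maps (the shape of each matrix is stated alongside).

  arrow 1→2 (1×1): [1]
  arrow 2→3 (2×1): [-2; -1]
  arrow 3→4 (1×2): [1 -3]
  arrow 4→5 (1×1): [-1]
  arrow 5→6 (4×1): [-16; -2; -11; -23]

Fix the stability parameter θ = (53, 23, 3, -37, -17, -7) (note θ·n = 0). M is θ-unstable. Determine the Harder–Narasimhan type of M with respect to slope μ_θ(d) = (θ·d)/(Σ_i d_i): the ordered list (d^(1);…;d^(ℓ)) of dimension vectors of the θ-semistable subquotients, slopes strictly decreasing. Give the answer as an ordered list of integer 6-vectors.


Barcode: M ≅ I[1,6], I[3,3], I[6,6]^3. HN layers by μ_θ (2 steps, strictly decreasing):
  μ^(1)=3; μ^(2)=-7

((1, 1, 2, 1, 1, 1); (0, 0, 0, 0, 0, 3))


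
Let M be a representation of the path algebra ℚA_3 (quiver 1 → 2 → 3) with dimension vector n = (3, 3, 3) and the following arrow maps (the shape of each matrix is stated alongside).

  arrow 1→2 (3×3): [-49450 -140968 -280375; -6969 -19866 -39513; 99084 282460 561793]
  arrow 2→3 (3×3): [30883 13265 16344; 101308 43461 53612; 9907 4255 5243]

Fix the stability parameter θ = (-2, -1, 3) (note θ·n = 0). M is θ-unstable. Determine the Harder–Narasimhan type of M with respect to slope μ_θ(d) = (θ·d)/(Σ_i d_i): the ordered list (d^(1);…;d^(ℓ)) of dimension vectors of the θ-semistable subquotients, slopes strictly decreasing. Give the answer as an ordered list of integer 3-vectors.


Via rank(M_{q-1}∘⋯∘M_p): M ≅ I[1,1], I[1,3]^2, I[2,3].
μ_θ-semistable layers: μ^(1)=3; μ^(2)=-1; μ^(3)=-2

((0, 0, 3); (0, 3, 0); (3, 0, 0))


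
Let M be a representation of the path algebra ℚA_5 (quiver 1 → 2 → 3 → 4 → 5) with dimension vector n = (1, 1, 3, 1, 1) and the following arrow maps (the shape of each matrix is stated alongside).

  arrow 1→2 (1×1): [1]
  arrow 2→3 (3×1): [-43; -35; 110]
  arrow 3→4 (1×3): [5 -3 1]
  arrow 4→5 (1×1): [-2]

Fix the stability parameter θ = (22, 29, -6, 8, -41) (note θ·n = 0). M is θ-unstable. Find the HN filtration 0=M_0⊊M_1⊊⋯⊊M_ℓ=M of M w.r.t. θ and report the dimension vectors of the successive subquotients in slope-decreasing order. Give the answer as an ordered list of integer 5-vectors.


Barcode: M ≅ I[1,3], I[3,3], I[3,5]. HN layers by μ_θ (3 steps, strictly decreasing):
  μ^(1)=15; μ^(2)=-6; μ^(3)=-13

((1, 1, 1, 0, 0); (0, 0, 1, 0, 0); (0, 0, 1, 1, 1))


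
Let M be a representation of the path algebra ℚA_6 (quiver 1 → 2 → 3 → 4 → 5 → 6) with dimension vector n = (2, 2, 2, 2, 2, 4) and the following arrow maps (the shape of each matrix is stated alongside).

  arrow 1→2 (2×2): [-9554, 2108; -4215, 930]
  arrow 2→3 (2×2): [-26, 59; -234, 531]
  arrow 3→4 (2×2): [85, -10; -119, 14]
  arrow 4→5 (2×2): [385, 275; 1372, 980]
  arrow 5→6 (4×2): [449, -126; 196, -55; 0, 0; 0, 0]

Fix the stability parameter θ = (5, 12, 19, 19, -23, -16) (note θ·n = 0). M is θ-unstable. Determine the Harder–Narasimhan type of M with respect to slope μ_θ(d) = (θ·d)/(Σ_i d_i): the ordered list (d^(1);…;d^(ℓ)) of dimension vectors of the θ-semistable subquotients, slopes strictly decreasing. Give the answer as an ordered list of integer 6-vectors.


Interval decomposition of M: I[1,1], I[1,4], I[2,2], I[3,3], I[4,6], I[5,6], I[6,6]^2.
HN type (ℓ=6): μ^(1)=19; μ^(2)=12; μ^(3)=5; μ^(4)=-20/3; μ^(5)=-16; μ^(6)=-23

((0, 0, 2, 1, 0, 0); (0, 2, 0, 0, 0, 0); (2, 0, 0, 0, 0, 0); (0, 0, 0, 1, 1, 1); (0, 0, 0, 0, 0, 3); (0, 0, 0, 0, 1, 0))


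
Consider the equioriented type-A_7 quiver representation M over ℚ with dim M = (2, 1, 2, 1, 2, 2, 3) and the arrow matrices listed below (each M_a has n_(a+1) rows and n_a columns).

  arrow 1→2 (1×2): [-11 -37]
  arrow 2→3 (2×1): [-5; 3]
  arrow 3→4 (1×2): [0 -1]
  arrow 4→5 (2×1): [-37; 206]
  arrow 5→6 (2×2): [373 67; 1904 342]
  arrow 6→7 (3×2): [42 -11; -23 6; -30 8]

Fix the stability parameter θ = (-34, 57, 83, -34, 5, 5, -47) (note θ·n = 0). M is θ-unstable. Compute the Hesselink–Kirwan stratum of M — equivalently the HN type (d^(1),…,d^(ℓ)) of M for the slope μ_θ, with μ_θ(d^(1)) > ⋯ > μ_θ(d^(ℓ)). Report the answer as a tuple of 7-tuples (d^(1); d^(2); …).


Via rank(M_{q-1}∘⋯∘M_p): M ≅ I[1,1], I[1,7], I[3,3], I[5,7], I[7,7].
μ_θ-semistable layers: μ^(1)=83; μ^(2)=23/2; μ^(3)=-37/3; μ^(4)=-34; μ^(5)=-47

((0, 0, 1, 0, 0, 0, 0); (0, 1, 1, 1, 1, 1, 1); (0, 0, 0, 0, 1, 1, 1); (2, 0, 0, 0, 0, 0, 0); (0, 0, 0, 0, 0, 0, 1))


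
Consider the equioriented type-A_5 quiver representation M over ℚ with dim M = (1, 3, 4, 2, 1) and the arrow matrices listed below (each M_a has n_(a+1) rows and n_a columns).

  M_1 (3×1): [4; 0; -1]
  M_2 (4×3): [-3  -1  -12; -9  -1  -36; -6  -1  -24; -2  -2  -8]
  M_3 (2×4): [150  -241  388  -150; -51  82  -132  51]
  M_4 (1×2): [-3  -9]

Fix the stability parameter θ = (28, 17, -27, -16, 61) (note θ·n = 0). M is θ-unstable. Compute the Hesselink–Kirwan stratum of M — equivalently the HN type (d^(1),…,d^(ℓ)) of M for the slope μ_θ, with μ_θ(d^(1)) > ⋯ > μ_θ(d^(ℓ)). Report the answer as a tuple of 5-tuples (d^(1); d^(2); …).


Via rank(M_{q-1}∘⋯∘M_p): M ≅ I[1,2], I[2,4], I[2,5], I[3,3]^2.
μ_θ-semistable layers: μ^(1)=61; μ^(2)=45/2; μ^(3)=-26/3; μ^(4)=-27

((0, 0, 0, 0, 1); (1, 1, 0, 0, 0); (0, 2, 2, 2, 0); (0, 0, 2, 0, 0))


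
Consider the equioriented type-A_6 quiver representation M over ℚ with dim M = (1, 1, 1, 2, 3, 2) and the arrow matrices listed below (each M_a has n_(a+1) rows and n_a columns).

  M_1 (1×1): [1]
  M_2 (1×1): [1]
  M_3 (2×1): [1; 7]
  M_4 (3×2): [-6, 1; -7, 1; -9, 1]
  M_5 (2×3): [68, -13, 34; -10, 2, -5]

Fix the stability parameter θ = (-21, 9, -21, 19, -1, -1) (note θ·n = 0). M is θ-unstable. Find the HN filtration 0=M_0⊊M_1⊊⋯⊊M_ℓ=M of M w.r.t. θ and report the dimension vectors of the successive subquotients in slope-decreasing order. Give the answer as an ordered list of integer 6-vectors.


Via rank(M_{q-1}∘⋯∘M_p): M ≅ I[1,5], I[4,6], I[5,6].
μ_θ-semistable layers: μ^(1)=9; μ^(2)=17/3; μ^(3)=-1; μ^(4)=-6; μ^(5)=-21

((0, 0, 0, 1, 1, 0); (0, 0, 0, 1, 1, 1); (0, 0, 0, 0, 1, 1); (0, 1, 1, 0, 0, 0); (1, 0, 0, 0, 0, 0))


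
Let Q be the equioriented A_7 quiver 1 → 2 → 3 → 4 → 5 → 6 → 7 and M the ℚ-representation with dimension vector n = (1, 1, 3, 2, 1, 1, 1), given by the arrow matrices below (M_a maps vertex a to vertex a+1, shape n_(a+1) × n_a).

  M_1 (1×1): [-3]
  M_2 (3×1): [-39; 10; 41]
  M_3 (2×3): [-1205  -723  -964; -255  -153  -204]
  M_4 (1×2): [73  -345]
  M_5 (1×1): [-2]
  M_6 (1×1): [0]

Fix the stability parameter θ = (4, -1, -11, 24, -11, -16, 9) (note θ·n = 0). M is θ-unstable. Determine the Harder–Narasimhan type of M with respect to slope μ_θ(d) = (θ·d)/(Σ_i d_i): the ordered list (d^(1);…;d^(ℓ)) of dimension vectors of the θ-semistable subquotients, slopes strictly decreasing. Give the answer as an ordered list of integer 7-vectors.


Via rank(M_{q-1}∘⋯∘M_p): M ≅ I[1,6], I[3,3]^2, I[4,4], I[7,7].
μ_θ-semistable layers: μ^(1)=24; μ^(2)=9; μ^(3)=-1; μ^(4)=-8/3; μ^(5)=-11

((0, 0, 0, 1, 0, 0, 0); (0, 0, 0, 0, 0, 0, 1); (0, 0, 0, 1, 1, 1, 0); (1, 1, 1, 0, 0, 0, 0); (0, 0, 2, 0, 0, 0, 0))


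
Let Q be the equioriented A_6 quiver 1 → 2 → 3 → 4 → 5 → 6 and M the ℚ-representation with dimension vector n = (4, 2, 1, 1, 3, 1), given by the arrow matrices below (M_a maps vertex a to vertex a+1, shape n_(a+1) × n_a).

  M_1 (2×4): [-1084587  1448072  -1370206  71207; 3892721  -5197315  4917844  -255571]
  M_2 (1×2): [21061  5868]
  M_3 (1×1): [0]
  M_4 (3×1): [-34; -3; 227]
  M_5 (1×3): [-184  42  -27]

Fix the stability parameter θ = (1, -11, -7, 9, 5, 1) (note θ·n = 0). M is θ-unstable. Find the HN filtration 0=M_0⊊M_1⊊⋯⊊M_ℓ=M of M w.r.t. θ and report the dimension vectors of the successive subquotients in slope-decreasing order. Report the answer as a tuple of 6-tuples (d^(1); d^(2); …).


Barcode: M ≅ I[1,1]^2, I[1,2], I[1,3], I[4,6], I[5,5]^2. HN layers by μ_θ (4 steps, strictly decreasing):
  μ^(1)=5; μ^(2)=1; μ^(3)=-5; μ^(4)=-17/3

((0, 0, 0, 1, 3, 1); (2, 0, 0, 0, 0, 0); (1, 1, 0, 0, 0, 0); (1, 1, 1, 0, 0, 0))


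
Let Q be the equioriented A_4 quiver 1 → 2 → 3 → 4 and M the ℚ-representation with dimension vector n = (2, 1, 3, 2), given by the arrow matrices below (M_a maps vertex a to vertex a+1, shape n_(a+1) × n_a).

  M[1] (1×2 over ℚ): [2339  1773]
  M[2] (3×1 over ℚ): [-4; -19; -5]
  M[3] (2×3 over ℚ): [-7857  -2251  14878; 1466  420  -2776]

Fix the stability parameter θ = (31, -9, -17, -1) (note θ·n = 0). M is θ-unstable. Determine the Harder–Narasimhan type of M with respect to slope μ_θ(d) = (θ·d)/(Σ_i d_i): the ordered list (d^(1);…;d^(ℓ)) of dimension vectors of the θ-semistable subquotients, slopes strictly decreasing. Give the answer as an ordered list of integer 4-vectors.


Barcode: M ≅ I[1,1], I[1,4], I[3,3], I[3,4]. HN layers by μ_θ (4 steps, strictly decreasing):
  μ^(1)=31; μ^(2)=1; μ^(3)=-1; μ^(4)=-17

((1, 0, 0, 0); (1, 1, 1, 1); (0, 0, 0, 1); (0, 0, 2, 0))


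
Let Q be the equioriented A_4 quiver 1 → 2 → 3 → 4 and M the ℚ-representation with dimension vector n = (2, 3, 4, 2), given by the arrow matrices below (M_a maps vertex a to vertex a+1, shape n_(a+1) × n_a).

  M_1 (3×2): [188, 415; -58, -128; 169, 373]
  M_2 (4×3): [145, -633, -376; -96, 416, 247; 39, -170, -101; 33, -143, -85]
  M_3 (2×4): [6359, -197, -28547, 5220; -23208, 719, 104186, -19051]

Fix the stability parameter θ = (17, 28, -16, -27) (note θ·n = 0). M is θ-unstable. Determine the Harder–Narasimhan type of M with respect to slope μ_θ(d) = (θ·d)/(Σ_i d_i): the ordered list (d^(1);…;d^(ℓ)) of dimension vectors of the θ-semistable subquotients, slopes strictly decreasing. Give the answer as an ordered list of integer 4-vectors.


Interval decomposition of M: I[1,4]^2, I[2,3], I[3,3].
HN type (ℓ=3): μ^(1)=6; μ^(2)=1/2; μ^(3)=-16

((0, 1, 1, 0); (2, 2, 2, 2); (0, 0, 1, 0))


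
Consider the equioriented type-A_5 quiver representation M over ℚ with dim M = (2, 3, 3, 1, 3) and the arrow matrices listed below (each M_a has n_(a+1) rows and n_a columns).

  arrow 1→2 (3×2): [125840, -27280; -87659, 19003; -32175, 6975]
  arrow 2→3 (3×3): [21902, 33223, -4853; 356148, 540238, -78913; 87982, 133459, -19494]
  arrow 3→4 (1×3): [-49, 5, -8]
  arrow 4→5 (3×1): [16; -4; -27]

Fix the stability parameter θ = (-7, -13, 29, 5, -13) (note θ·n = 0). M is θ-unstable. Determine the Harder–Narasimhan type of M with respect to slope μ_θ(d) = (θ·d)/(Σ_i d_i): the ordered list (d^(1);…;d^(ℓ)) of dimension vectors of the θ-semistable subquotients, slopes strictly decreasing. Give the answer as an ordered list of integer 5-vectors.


Via rank(M_{q-1}∘⋯∘M_p): M ≅ I[1,1], I[1,5], I[2,2], I[2,3], I[3,3], I[5,5]^2.
μ_θ-semistable layers: μ^(1)=29; μ^(2)=7; μ^(3)=-7; μ^(4)=-10; μ^(5)=-13

((0, 0, 2, 0, 0); (0, 0, 1, 1, 1); (1, 0, 0, 0, 0); (1, 1, 0, 0, 0); (0, 2, 0, 0, 2))


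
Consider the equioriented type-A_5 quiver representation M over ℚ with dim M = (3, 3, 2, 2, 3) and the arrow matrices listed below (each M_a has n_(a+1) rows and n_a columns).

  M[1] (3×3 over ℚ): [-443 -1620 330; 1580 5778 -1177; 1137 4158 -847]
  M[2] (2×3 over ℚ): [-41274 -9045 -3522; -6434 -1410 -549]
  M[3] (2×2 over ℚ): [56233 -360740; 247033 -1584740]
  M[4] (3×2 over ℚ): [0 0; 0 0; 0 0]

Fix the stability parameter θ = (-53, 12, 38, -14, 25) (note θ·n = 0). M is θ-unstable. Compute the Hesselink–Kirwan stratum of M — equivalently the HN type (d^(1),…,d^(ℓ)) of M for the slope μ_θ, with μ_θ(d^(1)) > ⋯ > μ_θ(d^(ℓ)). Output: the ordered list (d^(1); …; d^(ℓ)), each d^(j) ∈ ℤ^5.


Interval decomposition of M: I[1,1], I[1,3], I[1,4], I[2,2], I[4,4], I[5,5]^3.
HN type (ℓ=5): μ^(1)=38; μ^(2)=25; μ^(3)=12; μ^(4)=-14; μ^(5)=-53

((0, 0, 1, 0, 0); (0, 0, 0, 0, 3); (0, 3, 1, 1, 0); (0, 0, 0, 1, 0); (3, 0, 0, 0, 0))


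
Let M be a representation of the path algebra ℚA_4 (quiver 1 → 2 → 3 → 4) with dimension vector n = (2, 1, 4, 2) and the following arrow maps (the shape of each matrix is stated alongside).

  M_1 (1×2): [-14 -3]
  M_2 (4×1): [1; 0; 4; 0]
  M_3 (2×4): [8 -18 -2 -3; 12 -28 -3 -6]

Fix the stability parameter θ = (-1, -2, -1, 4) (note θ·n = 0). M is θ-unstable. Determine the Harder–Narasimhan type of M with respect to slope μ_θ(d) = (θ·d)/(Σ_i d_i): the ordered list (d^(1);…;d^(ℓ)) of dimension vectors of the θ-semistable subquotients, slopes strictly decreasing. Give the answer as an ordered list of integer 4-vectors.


Barcode: M ≅ I[1,1], I[1,3], I[3,3], I[3,4]^2. HN layers by μ_θ (3 steps, strictly decreasing):
  μ^(1)=4; μ^(2)=-1; μ^(3)=-3/2

((0, 0, 0, 2); (1, 0, 4, 0); (1, 1, 0, 0))


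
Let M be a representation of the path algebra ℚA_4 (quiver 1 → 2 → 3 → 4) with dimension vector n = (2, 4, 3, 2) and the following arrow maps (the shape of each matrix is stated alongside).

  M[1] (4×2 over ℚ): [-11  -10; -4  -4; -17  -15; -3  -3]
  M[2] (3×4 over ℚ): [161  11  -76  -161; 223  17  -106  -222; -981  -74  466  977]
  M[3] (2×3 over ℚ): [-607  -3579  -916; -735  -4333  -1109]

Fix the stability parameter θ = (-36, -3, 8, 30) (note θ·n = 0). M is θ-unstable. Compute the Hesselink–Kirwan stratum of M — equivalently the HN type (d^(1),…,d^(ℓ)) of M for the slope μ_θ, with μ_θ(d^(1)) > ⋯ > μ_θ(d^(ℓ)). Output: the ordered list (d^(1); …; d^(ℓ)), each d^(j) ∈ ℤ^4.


Interval decomposition of M: I[1,4]^2, I[2,2], I[2,3].
HN type (ℓ=4): μ^(1)=30; μ^(2)=8; μ^(3)=-3; μ^(4)=-36

((0, 0, 0, 2); (0, 0, 3, 0); (0, 4, 0, 0); (2, 0, 0, 0))


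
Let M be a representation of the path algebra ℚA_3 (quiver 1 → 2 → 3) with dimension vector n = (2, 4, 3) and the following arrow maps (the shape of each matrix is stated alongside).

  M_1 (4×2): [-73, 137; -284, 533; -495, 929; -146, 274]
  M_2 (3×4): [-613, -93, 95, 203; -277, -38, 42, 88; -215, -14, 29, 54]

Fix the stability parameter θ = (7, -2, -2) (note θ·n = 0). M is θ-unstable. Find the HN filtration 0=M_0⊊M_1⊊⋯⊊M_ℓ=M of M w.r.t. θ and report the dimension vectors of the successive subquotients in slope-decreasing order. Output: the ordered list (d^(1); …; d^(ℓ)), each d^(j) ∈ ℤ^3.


Via rank(M_{q-1}∘⋯∘M_p): M ≅ I[1,3]^2, I[2,2], I[2,3].
μ_θ-semistable layers: μ^(1)=1; μ^(2)=-2

((2, 2, 2); (0, 2, 1))


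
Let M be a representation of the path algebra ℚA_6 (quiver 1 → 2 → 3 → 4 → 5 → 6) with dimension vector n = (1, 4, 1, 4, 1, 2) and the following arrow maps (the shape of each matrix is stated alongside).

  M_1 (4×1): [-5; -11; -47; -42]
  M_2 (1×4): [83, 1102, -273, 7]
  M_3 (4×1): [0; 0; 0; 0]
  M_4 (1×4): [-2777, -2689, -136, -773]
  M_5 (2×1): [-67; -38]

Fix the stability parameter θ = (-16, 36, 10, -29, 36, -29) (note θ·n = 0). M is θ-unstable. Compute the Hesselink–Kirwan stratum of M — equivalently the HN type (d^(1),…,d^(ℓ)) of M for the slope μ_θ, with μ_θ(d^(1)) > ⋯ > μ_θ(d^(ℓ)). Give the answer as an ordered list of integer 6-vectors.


Barcode: M ≅ I[1,2], I[2,2]^2, I[2,3], I[4,4]^3, I[4,6], I[6,6]. HN layers by μ_θ (5 steps, strictly decreasing):
  μ^(1)=36; μ^(2)=23; μ^(3)=7/2; μ^(4)=-16; μ^(5)=-29

((0, 3, 0, 0, 0, 0); (0, 1, 1, 0, 0, 0); (0, 0, 0, 0, 1, 1); (1, 0, 0, 0, 0, 0); (0, 0, 0, 4, 0, 1))


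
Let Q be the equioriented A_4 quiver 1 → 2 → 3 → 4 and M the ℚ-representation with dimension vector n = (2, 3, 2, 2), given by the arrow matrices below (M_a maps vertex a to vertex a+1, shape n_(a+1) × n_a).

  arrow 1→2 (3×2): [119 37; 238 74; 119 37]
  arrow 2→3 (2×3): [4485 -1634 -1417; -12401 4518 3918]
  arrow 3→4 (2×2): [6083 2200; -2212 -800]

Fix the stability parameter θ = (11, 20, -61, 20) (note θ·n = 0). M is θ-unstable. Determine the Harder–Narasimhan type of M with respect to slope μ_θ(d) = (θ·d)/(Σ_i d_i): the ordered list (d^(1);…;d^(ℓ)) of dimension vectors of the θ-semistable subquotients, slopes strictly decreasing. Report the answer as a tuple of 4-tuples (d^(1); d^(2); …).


Barcode: M ≅ I[1,1], I[1,3], I[2,2], I[2,4], I[4,4]. HN layers by μ_θ (4 steps, strictly decreasing):
  μ^(1)=20; μ^(2)=11; μ^(3)=-10; μ^(4)=-41/2

((0, 1, 0, 2); (1, 0, 0, 0); (1, 1, 1, 0); (0, 1, 1, 0))


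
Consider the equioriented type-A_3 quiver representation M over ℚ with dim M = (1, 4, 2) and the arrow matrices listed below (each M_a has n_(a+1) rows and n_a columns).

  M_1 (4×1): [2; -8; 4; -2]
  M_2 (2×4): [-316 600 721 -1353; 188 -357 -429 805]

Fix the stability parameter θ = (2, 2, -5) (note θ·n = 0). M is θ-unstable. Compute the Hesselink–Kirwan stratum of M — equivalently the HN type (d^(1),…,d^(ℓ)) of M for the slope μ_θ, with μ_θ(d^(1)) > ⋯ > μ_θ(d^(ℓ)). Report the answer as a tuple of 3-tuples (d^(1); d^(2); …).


Interval decomposition of M: I[1,3], I[2,2]^2, I[2,3].
HN type (ℓ=3): μ^(1)=2; μ^(2)=-1/3; μ^(3)=-3/2

((0, 2, 0); (1, 1, 1); (0, 1, 1))


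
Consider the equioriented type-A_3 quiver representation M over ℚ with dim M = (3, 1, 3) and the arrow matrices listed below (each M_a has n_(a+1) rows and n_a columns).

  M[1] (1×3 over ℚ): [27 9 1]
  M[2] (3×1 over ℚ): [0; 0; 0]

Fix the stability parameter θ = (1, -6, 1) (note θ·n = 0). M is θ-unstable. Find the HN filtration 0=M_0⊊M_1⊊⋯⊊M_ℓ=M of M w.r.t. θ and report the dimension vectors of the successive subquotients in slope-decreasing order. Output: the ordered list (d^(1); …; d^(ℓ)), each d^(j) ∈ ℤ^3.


Barcode: M ≅ I[1,1]^2, I[1,2], I[3,3]^3. HN layers by μ_θ (2 steps, strictly decreasing):
  μ^(1)=1; μ^(2)=-5/2

((2, 0, 3); (1, 1, 0))


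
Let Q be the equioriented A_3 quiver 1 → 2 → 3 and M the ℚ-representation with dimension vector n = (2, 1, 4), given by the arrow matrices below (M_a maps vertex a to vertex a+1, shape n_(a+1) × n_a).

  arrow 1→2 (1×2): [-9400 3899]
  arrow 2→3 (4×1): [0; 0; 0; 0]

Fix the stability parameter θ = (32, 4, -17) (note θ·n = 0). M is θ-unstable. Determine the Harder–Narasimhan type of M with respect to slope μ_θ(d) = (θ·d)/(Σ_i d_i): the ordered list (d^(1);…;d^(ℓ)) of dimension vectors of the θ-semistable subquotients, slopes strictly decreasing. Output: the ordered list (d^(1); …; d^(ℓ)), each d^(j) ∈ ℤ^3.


Via rank(M_{q-1}∘⋯∘M_p): M ≅ I[1,1], I[1,2], I[3,3]^4.
μ_θ-semistable layers: μ^(1)=32; μ^(2)=18; μ^(3)=-17

((1, 0, 0); (1, 1, 0); (0, 0, 4))


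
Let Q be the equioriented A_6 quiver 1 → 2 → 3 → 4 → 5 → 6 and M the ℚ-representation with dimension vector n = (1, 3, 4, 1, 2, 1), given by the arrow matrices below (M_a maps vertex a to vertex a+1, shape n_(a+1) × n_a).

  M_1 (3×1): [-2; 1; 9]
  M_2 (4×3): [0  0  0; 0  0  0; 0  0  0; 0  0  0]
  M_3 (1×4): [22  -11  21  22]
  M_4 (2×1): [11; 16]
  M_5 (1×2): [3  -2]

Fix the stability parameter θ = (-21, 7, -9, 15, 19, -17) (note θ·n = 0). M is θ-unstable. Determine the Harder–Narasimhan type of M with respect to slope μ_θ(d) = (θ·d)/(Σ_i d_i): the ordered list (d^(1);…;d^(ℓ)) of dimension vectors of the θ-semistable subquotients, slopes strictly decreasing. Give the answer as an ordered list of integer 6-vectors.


Interval decomposition of M: I[1,2], I[2,2]^2, I[3,3]^3, I[3,6], I[5,5].
HN type (ℓ=5): μ^(1)=19; μ^(2)=7; μ^(3)=17/3; μ^(4)=-9; μ^(5)=-21

((0, 0, 0, 0, 1, 0); (0, 3, 0, 0, 0, 0); (0, 0, 0, 1, 1, 1); (0, 0, 4, 0, 0, 0); (1, 0, 0, 0, 0, 0))


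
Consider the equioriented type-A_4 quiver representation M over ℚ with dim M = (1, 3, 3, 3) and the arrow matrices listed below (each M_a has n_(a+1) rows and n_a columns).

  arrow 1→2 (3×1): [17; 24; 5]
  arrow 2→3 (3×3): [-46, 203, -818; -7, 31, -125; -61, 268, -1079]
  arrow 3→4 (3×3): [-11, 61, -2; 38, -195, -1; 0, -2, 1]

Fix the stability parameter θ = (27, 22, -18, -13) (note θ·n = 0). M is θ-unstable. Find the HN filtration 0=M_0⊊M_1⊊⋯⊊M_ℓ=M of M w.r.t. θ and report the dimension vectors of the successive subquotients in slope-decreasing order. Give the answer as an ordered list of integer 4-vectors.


Interval decomposition of M: I[1,2], I[2,4]^2, I[3,4].
HN type (ℓ=4): μ^(1)=49/2; μ^(2)=-3; μ^(3)=-13; μ^(4)=-18

((1, 1, 0, 0); (0, 2, 2, 2); (0, 0, 0, 1); (0, 0, 1, 0))


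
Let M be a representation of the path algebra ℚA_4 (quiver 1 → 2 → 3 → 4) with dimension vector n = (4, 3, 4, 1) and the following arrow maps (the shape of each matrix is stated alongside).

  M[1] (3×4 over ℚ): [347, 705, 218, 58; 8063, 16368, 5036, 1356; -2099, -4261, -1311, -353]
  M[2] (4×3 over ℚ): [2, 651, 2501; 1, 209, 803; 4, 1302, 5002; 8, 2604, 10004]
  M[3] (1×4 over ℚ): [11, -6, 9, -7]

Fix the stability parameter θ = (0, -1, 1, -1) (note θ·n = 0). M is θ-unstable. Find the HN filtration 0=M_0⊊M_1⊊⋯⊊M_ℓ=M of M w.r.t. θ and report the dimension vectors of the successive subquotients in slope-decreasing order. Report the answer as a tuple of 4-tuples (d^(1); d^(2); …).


Interval decomposition of M: I[1,1], I[1,2], I[1,3], I[1,4], I[3,3]^2.
HN type (ℓ=3): μ^(1)=1; μ^(2)=0; μ^(3)=-1/2

((0, 0, 3, 0); (1, 0, 1, 1); (3, 3, 0, 0))


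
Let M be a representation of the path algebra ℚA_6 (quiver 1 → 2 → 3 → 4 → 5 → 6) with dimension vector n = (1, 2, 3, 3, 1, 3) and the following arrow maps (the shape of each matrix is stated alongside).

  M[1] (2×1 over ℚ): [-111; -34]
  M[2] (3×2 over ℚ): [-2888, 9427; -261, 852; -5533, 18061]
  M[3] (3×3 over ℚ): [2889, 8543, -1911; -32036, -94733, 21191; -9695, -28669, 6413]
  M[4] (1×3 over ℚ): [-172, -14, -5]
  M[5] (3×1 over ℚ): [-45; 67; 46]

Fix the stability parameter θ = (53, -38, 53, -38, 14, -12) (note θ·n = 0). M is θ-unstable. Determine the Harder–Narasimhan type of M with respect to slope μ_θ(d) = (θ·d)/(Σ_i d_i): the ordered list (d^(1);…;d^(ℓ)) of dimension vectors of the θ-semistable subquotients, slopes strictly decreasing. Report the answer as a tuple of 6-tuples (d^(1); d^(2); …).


Via rank(M_{q-1}∘⋯∘M_p): M ≅ I[1,3], I[2,6], I[3,4], I[4,4], I[6,6]^2.
μ_θ-semistable layers: μ^(1)=53; μ^(2)=15/2; μ^(3)=17/4; μ^(4)=-12; μ^(5)=-38

((0, 0, 1, 0, 0, 0); (1, 1, 1, 1, 0, 0); (0, 0, 1, 1, 1, 1); (0, 0, 0, 0, 0, 2); (0, 1, 0, 1, 0, 0))


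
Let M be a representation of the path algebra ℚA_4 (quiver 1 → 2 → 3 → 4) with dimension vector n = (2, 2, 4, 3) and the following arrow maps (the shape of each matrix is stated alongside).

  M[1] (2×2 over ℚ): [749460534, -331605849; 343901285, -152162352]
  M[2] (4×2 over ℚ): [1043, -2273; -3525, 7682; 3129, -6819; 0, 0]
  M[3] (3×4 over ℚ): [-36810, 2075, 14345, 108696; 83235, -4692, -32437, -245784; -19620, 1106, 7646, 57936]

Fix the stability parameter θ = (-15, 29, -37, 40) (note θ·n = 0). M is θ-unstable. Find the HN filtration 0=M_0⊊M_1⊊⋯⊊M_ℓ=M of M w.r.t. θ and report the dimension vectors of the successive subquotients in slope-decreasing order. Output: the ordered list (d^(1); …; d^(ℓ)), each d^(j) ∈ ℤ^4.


Barcode: M ≅ I[1,3], I[1,4], I[3,3], I[3,4], I[4,4]. HN layers by μ_θ (4 steps, strictly decreasing):
  μ^(1)=40; μ^(2)=-4; μ^(3)=-15; μ^(4)=-37

((0, 0, 0, 3); (0, 2, 2, 0); (2, 0, 0, 0); (0, 0, 2, 0))


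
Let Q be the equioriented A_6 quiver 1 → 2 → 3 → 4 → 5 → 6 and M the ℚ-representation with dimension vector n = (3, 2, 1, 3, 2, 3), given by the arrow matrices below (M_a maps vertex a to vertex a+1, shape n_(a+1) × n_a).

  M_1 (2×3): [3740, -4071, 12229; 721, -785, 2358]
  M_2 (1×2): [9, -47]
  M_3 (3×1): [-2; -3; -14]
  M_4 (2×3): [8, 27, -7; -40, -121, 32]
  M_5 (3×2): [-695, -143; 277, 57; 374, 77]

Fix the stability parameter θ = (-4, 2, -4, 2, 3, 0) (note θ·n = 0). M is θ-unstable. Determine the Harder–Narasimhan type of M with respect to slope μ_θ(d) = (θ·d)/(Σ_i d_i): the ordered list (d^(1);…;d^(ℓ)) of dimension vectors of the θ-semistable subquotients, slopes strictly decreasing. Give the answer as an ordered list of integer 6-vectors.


Via rank(M_{q-1}∘⋯∘M_p): M ≅ I[1,1], I[1,2], I[1,6], I[4,4], I[4,6], I[6,6].
μ_θ-semistable layers: μ^(1)=2; μ^(2)=5/3; μ^(3)=0; μ^(4)=-1; μ^(5)=-4

((0, 1, 0, 1, 0, 0); (0, 0, 0, 2, 2, 2); (0, 0, 0, 0, 0, 1); (0, 1, 1, 0, 0, 0); (3, 0, 0, 0, 0, 0))


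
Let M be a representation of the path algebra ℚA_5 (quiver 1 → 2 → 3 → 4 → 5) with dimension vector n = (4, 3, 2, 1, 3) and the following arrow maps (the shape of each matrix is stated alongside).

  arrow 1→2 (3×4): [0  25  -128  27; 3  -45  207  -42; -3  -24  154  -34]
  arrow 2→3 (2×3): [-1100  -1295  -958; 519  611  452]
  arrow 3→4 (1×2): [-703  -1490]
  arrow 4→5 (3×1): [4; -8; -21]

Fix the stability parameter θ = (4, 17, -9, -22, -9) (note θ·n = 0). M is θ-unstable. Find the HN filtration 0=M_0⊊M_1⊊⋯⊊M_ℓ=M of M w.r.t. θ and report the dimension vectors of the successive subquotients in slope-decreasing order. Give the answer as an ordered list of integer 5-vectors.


Via rank(M_{q-1}∘⋯∘M_p): M ≅ I[1,1], I[1,2], I[1,3], I[1,5], I[5,5]^2.
μ_θ-semistable layers: μ^(1)=17; μ^(2)=4; μ^(3)=-19/5; μ^(4)=-9

((0, 1, 0, 0, 0); (3, 1, 1, 0, 0); (1, 1, 1, 1, 1); (0, 0, 0, 0, 2))


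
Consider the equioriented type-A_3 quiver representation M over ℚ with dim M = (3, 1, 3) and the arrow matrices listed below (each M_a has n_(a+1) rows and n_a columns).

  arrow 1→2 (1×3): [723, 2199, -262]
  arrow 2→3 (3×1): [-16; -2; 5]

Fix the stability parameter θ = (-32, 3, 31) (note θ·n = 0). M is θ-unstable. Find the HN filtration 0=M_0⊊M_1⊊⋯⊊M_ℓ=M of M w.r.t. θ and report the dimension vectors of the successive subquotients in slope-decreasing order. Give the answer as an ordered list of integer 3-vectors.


Barcode: M ≅ I[1,1]^2, I[1,3], I[3,3]^2. HN layers by μ_θ (3 steps, strictly decreasing):
  μ^(1)=31; μ^(2)=3; μ^(3)=-32

((0, 0, 3); (0, 1, 0); (3, 0, 0))


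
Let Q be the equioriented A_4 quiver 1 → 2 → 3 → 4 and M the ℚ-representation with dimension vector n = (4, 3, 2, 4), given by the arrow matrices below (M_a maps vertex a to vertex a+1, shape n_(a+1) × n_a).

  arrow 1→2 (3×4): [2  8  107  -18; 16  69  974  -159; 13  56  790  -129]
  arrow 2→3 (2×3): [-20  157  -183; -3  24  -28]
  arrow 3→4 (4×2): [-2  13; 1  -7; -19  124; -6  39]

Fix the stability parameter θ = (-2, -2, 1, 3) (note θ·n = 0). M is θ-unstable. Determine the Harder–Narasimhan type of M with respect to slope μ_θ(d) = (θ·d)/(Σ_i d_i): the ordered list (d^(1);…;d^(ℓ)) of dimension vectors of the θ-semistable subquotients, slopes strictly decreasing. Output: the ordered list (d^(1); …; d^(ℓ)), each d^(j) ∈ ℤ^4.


Via rank(M_{q-1}∘⋯∘M_p): M ≅ I[1,1], I[1,2], I[1,4]^2, I[4,4]^2.
μ_θ-semistable layers: μ^(1)=3; μ^(2)=1; μ^(3)=-2

((0, 0, 0, 4); (0, 0, 2, 0); (4, 3, 0, 0))


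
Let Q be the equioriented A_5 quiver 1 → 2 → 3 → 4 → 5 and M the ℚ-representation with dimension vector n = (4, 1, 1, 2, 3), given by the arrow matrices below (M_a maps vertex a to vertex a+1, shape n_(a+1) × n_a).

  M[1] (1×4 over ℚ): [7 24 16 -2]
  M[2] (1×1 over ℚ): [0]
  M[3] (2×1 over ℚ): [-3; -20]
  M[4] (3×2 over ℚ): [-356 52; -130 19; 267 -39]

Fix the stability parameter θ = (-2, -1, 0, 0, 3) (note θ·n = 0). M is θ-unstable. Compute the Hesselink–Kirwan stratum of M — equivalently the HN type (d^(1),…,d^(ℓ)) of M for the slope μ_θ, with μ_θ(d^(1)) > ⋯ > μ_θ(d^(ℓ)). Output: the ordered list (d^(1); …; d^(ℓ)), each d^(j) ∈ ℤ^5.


Interval decomposition of M: I[1,1]^3, I[1,2], I[3,5], I[4,5], I[5,5].
HN type (ℓ=4): μ^(1)=3; μ^(2)=0; μ^(3)=-1; μ^(4)=-2

((0, 0, 0, 0, 3); (0, 0, 1, 2, 0); (0, 1, 0, 0, 0); (4, 0, 0, 0, 0))


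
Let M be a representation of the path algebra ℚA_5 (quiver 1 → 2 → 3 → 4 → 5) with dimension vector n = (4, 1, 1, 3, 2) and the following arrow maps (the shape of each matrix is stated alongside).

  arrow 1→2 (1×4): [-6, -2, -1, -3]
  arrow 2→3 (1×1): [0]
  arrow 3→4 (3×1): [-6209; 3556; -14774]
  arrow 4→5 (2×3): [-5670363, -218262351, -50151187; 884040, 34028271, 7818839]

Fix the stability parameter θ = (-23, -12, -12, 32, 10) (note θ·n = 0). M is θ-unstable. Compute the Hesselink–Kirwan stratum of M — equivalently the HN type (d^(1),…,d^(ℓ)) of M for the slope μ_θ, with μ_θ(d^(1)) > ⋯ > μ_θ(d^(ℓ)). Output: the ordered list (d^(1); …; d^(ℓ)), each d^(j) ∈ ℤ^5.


Barcode: M ≅ I[1,1]^3, I[1,2], I[3,5], I[4,4], I[4,5]. HN layers by μ_θ (4 steps, strictly decreasing):
  μ^(1)=32; μ^(2)=21; μ^(3)=-12; μ^(4)=-23

((0, 0, 0, 1, 0); (0, 0, 0, 2, 2); (0, 1, 1, 0, 0); (4, 0, 0, 0, 0))


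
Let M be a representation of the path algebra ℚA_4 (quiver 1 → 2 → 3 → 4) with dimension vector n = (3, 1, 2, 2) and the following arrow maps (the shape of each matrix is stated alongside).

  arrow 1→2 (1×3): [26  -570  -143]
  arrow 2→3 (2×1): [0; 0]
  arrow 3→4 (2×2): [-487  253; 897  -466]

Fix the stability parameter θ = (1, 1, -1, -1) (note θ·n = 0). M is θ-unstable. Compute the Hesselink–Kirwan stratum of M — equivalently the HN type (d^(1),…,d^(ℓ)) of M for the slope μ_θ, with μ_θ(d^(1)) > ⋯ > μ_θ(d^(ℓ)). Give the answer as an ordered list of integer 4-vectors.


Interval decomposition of M: I[1,1]^2, I[1,2], I[3,4]^2.
HN type (ℓ=2): μ^(1)=1; μ^(2)=-1

((3, 1, 0, 0); (0, 0, 2, 2))


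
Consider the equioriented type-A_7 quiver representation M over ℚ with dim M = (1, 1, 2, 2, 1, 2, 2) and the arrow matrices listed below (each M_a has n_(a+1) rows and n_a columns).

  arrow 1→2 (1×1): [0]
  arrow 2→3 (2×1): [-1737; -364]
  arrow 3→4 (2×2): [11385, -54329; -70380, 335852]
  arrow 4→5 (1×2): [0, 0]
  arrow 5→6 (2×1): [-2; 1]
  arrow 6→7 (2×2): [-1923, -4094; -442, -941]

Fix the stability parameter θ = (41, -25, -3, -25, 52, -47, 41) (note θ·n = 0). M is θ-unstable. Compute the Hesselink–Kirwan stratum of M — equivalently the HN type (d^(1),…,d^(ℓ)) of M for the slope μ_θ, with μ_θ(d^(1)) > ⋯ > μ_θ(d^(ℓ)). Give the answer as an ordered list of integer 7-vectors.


Barcode: M ≅ I[1,1], I[2,4], I[3,3], I[4,4], I[5,7], I[6,7]. HN layers by μ_θ (6 steps, strictly decreasing):
  μ^(1)=41; μ^(2)=5/2; μ^(3)=-3; μ^(4)=-14; μ^(5)=-25; μ^(6)=-47

((1, 0, 0, 0, 0, 0, 2); (0, 0, 0, 0, 1, 1, 0); (0, 0, 1, 0, 0, 0, 0); (0, 0, 1, 1, 0, 0, 0); (0, 1, 0, 1, 0, 0, 0); (0, 0, 0, 0, 0, 1, 0))


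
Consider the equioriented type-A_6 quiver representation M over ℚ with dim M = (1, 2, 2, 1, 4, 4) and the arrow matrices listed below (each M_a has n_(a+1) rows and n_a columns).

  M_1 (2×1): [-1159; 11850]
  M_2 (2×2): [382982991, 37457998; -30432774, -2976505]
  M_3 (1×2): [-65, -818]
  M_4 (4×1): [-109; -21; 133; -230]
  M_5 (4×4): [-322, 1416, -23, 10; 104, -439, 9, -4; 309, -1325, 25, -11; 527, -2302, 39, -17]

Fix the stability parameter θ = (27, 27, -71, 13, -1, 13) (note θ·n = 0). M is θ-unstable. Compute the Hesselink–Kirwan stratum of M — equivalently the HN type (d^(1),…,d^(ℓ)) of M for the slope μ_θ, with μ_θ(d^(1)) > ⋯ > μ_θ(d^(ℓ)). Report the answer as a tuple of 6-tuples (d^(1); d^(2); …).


Barcode: M ≅ I[1,6], I[2,3], I[5,5], I[5,6]^2, I[6,6]. HN layers by μ_θ (5 steps, strictly decreasing):
  μ^(1)=13; μ^(2)=6; μ^(3)=-1; μ^(4)=-17/3; μ^(5)=-22

((0, 0, 0, 0, 0, 4); (0, 0, 0, 1, 1, 0); (0, 0, 0, 0, 3, 0); (1, 1, 1, 0, 0, 0); (0, 1, 1, 0, 0, 0))


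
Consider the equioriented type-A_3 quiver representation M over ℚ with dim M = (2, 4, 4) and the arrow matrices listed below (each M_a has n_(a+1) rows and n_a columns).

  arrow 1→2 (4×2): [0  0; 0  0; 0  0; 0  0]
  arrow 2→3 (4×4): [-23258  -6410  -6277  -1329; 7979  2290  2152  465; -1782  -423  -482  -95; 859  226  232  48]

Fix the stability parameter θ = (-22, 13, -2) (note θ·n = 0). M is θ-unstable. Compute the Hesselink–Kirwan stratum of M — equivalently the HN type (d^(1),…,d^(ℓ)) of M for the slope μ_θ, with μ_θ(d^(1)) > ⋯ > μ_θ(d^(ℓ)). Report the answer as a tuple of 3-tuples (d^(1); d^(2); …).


Interval decomposition of M: I[1,1]^2, I[2,3]^4.
HN type (ℓ=2): μ^(1)=11/2; μ^(2)=-22

((0, 4, 4); (2, 0, 0))


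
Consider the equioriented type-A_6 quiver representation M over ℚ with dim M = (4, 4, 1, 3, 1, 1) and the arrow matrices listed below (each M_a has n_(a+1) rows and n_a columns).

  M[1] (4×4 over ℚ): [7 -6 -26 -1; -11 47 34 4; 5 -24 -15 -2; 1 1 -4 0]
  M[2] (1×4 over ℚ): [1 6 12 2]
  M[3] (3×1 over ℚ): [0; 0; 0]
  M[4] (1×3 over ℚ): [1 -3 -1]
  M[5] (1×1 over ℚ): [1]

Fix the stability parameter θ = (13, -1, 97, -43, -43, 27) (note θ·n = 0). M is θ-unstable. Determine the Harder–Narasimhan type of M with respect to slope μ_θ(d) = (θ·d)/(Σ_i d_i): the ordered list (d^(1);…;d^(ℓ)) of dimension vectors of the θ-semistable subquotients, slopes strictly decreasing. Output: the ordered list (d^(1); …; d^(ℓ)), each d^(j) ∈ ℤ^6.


Via rank(M_{q-1}∘⋯∘M_p): M ≅ I[1,1], I[1,2]^2, I[1,3], I[2,2], I[4,4]^2, I[4,6].
μ_θ-semistable layers: μ^(1)=97; μ^(2)=27; μ^(3)=13; μ^(4)=6; μ^(5)=-1; μ^(6)=-43

((0, 0, 1, 0, 0, 0); (0, 0, 0, 0, 0, 1); (1, 0, 0, 0, 0, 0); (3, 3, 0, 0, 0, 0); (0, 1, 0, 0, 0, 0); (0, 0, 0, 3, 1, 0))


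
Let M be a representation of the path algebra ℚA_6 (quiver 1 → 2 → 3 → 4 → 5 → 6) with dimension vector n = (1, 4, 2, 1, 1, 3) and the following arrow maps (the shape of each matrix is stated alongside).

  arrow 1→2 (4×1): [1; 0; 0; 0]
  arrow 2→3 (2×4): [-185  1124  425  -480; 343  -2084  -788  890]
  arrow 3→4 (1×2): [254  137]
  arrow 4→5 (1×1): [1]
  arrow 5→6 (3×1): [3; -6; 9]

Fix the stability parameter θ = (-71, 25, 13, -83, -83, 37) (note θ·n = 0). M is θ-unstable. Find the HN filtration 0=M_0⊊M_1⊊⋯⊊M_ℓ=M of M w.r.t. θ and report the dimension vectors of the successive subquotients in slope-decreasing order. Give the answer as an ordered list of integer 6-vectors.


Via rank(M_{q-1}∘⋯∘M_p): M ≅ I[1,6], I[2,2]^2, I[2,3], I[6,6]^2.
μ_θ-semistable layers: μ^(1)=37; μ^(2)=25; μ^(3)=19; μ^(4)=-32; μ^(5)=-71

((0, 0, 0, 0, 0, 3); (0, 2, 0, 0, 0, 0); (0, 1, 1, 0, 0, 0); (0, 1, 1, 1, 1, 0); (1, 0, 0, 0, 0, 0))


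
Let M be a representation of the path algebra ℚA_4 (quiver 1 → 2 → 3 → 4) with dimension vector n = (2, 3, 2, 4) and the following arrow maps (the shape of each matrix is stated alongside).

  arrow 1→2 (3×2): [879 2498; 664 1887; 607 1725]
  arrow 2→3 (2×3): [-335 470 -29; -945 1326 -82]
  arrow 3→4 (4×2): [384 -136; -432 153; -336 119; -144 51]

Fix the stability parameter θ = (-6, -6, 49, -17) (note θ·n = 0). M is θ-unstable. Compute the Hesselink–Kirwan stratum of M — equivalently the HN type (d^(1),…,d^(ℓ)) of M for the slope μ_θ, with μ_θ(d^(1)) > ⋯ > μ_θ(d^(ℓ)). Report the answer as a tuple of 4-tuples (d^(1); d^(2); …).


Interval decomposition of M: I[1,3], I[1,4], I[2,2], I[4,4]^3.
HN type (ℓ=4): μ^(1)=49; μ^(2)=16; μ^(3)=-6; μ^(4)=-17

((0, 0, 1, 0); (0, 0, 1, 1); (2, 3, 0, 0); (0, 0, 0, 3))


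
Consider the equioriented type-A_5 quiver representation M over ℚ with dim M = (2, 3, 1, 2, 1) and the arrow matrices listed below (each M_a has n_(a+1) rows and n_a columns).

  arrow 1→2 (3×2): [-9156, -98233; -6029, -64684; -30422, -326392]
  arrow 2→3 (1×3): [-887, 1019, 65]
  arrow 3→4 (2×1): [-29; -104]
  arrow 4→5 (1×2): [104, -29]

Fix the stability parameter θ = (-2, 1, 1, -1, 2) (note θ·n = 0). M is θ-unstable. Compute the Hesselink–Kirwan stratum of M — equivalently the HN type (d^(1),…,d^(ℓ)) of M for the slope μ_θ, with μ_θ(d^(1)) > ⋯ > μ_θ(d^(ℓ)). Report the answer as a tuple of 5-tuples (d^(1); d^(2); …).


Interval decomposition of M: I[1,2], I[1,4], I[2,2], I[4,5].
HN type (ℓ=5): μ^(1)=2; μ^(2)=1; μ^(3)=1/3; μ^(4)=-1; μ^(5)=-2

((0, 0, 0, 0, 1); (0, 2, 0, 0, 0); (0, 1, 1, 1, 0); (0, 0, 0, 1, 0); (2, 0, 0, 0, 0))


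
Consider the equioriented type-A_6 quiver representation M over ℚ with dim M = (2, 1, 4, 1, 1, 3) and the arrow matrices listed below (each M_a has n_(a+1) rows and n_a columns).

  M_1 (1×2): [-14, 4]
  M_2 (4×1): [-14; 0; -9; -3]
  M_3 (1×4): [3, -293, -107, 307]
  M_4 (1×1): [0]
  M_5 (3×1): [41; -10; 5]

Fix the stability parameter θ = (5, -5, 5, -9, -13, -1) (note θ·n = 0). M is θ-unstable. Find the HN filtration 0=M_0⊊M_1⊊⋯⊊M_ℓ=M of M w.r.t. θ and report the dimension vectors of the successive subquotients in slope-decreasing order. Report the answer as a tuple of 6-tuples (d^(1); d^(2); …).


Via rank(M_{q-1}∘⋯∘M_p): M ≅ I[1,1], I[1,3], I[3,3]^2, I[3,4], I[5,6], I[6,6]^2.
μ_θ-semistable layers: μ^(1)=5; μ^(2)=0; μ^(3)=-1; μ^(4)=-2; μ^(5)=-13

((1, 0, 3, 0, 0, 0); (1, 1, 0, 0, 0, 0); (0, 0, 0, 0, 0, 3); (0, 0, 1, 1, 0, 0); (0, 0, 0, 0, 1, 0))
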